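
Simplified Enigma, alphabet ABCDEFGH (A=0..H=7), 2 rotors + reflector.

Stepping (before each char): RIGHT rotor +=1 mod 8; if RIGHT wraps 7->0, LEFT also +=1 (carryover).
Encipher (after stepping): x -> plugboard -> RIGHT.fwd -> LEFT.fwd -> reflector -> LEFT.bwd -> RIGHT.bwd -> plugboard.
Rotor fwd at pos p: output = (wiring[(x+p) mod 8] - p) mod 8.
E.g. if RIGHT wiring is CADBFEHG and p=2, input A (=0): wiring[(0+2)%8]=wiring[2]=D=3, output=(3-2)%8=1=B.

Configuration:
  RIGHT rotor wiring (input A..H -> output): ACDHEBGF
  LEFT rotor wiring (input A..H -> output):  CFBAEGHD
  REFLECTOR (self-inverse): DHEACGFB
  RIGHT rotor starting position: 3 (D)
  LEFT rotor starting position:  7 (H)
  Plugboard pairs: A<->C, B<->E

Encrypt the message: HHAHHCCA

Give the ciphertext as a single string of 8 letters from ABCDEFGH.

Char 1 ('H'): step: R->4, L=7; H->plug->H->R->D->L->C->refl->E->L'->A->R'->A->plug->C
Char 2 ('H'): step: R->5, L=7; H->plug->H->R->H->L->A->refl->D->L'->B->R'->B->plug->E
Char 3 ('A'): step: R->6, L=7; A->plug->C->R->C->L->G->refl->F->L'->F->R'->E->plug->B
Char 4 ('H'): step: R->7, L=7; H->plug->H->R->H->L->A->refl->D->L'->B->R'->B->plug->E
Char 5 ('H'): step: R->0, L->0 (L advanced); H->plug->H->R->F->L->G->refl->F->L'->B->R'->F->plug->F
Char 6 ('C'): step: R->1, L=0; C->plug->A->R->B->L->F->refl->G->L'->F->R'->F->plug->F
Char 7 ('C'): step: R->2, L=0; C->plug->A->R->B->L->F->refl->G->L'->F->R'->B->plug->E
Char 8 ('A'): step: R->3, L=0; A->plug->C->R->G->L->H->refl->B->L'->C->R'->E->plug->B

Answer: CEBEFFEB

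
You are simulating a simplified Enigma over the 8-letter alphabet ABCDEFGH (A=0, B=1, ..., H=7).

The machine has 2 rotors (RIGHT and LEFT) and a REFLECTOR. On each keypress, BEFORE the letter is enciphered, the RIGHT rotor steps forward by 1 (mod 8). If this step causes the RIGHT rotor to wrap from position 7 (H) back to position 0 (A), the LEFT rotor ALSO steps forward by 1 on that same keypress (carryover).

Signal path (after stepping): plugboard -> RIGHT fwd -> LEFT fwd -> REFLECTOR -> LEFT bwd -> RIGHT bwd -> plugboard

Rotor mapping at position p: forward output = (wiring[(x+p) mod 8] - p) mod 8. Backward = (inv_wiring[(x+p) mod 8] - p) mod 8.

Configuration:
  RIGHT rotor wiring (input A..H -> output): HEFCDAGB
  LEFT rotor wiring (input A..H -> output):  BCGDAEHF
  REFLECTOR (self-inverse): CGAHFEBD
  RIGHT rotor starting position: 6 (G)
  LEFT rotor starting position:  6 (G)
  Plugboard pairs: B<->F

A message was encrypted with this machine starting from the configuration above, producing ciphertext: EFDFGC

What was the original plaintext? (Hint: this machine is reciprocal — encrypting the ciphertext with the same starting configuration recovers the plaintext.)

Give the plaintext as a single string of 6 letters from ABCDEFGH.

Answer: CGAGAE

Derivation:
Char 1 ('E'): step: R->7, L=6; E->plug->E->R->D->L->E->refl->F->L'->F->R'->C->plug->C
Char 2 ('F'): step: R->0, L->7 (L advanced); F->plug->B->R->E->L->E->refl->F->L'->G->R'->G->plug->G
Char 3 ('D'): step: R->1, L=7; D->plug->D->R->C->L->D->refl->H->L'->D->R'->A->plug->A
Char 4 ('F'): step: R->2, L=7; F->plug->B->R->A->L->G->refl->B->L'->F->R'->G->plug->G
Char 5 ('G'): step: R->3, L=7; G->plug->G->R->B->L->C->refl->A->L'->H->R'->A->plug->A
Char 6 ('C'): step: R->4, L=7; C->plug->C->R->C->L->D->refl->H->L'->D->R'->E->plug->E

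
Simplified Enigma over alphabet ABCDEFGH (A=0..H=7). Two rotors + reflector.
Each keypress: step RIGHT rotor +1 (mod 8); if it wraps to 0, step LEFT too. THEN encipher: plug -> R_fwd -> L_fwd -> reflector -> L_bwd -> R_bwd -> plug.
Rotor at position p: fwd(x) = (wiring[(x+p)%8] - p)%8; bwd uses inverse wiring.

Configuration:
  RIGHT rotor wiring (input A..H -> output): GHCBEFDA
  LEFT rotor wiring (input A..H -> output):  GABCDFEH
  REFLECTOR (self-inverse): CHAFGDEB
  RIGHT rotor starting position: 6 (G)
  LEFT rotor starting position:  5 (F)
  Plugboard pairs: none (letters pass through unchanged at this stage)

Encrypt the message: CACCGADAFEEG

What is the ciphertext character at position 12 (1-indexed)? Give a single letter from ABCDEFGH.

Char 1 ('C'): step: R->7, L=5; C->plug->C->R->A->L->A->refl->C->L'->C->R'->E->plug->E
Char 2 ('A'): step: R->0, L->6 (L advanced); A->plug->A->R->G->L->F->refl->D->L'->E->R'->E->plug->E
Char 3 ('C'): step: R->1, L=6; C->plug->C->R->A->L->G->refl->E->L'->F->R'->H->plug->H
Char 4 ('C'): step: R->2, L=6; C->plug->C->R->C->L->A->refl->C->L'->D->R'->D->plug->D
Char 5 ('G'): step: R->3, L=6; G->plug->G->R->E->L->D->refl->F->L'->G->R'->A->plug->A
Char 6 ('A'): step: R->4, L=6; A->plug->A->R->A->L->G->refl->E->L'->F->R'->H->plug->H
Char 7 ('D'): step: R->5, L=6; D->plug->D->R->B->L->B->refl->H->L'->H->R'->H->plug->H
Char 8 ('A'): step: R->6, L=6; A->plug->A->R->F->L->E->refl->G->L'->A->R'->C->plug->C
Char 9 ('F'): step: R->7, L=6; F->plug->F->R->F->L->E->refl->G->L'->A->R'->C->plug->C
Char 10 ('E'): step: R->0, L->7 (L advanced); E->plug->E->R->E->L->D->refl->F->L'->H->R'->B->plug->B
Char 11 ('E'): step: R->1, L=7; E->plug->E->R->E->L->D->refl->F->L'->H->R'->G->plug->G
Char 12 ('G'): step: R->2, L=7; G->plug->G->R->E->L->D->refl->F->L'->H->R'->B->plug->B

B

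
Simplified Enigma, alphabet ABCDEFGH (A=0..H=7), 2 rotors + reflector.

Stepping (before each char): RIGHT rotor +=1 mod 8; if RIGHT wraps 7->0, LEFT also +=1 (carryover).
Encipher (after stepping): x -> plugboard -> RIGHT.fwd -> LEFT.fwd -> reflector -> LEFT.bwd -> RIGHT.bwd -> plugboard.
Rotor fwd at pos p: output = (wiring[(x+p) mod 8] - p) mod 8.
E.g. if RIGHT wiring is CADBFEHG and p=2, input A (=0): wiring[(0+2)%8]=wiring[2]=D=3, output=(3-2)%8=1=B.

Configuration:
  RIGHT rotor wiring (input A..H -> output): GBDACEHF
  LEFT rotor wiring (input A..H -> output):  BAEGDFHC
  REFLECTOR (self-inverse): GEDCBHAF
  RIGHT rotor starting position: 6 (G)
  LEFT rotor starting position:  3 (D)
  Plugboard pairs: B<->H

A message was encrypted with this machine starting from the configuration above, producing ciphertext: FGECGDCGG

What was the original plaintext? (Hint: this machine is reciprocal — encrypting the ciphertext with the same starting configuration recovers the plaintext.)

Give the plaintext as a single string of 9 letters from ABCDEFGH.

Char 1 ('F'): step: R->7, L=3; F->plug->F->R->D->L->E->refl->B->L'->H->R'->B->plug->H
Char 2 ('G'): step: R->0, L->4 (L advanced); G->plug->G->R->H->L->C->refl->D->L'->C->R'->E->plug->E
Char 3 ('E'): step: R->1, L=4; E->plug->E->R->D->L->G->refl->A->L'->G->R'->F->plug->F
Char 4 ('C'): step: R->2, L=4; C->plug->C->R->A->L->H->refl->F->L'->E->R'->G->plug->G
Char 5 ('G'): step: R->3, L=4; G->plug->G->R->G->L->A->refl->G->L'->D->R'->F->plug->F
Char 6 ('D'): step: R->4, L=4; D->plug->D->R->B->L->B->refl->E->L'->F->R'->F->plug->F
Char 7 ('C'): step: R->5, L=4; C->plug->C->R->A->L->H->refl->F->L'->E->R'->E->plug->E
Char 8 ('G'): step: R->6, L=4; G->plug->G->R->E->L->F->refl->H->L'->A->R'->C->plug->C
Char 9 ('G'): step: R->7, L=4; G->plug->G->R->F->L->E->refl->B->L'->B->R'->E->plug->E

Answer: HEFGFFECE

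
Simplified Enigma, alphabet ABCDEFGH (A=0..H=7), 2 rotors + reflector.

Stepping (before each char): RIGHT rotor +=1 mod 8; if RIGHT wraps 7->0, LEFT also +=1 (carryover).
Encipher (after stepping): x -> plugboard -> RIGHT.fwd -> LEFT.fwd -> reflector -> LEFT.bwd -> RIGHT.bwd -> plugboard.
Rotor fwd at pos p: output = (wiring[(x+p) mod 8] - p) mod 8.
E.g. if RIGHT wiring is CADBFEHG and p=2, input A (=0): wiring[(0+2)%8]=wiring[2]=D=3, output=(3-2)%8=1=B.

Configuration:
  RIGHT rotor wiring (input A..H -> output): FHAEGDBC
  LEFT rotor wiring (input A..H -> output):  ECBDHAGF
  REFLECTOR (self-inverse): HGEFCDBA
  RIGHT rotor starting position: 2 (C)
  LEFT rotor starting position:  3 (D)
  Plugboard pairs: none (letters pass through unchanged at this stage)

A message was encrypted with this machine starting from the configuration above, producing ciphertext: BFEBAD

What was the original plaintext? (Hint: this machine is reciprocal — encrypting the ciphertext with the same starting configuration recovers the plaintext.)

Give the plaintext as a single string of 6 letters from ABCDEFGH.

Char 1 ('B'): step: R->3, L=3; B->plug->B->R->D->L->D->refl->F->L'->C->R'->F->plug->F
Char 2 ('F'): step: R->4, L=3; F->plug->F->R->D->L->D->refl->F->L'->C->R'->A->plug->A
Char 3 ('E'): step: R->5, L=3; E->plug->E->R->C->L->F->refl->D->L'->D->R'->F->plug->F
Char 4 ('B'): step: R->6, L=3; B->plug->B->R->E->L->C->refl->E->L'->B->R'->D->plug->D
Char 5 ('A'): step: R->7, L=3; A->plug->A->R->D->L->D->refl->F->L'->C->R'->H->plug->H
Char 6 ('D'): step: R->0, L->4 (L advanced); D->plug->D->R->E->L->A->refl->H->L'->H->R'->B->plug->B

Answer: FAFDHB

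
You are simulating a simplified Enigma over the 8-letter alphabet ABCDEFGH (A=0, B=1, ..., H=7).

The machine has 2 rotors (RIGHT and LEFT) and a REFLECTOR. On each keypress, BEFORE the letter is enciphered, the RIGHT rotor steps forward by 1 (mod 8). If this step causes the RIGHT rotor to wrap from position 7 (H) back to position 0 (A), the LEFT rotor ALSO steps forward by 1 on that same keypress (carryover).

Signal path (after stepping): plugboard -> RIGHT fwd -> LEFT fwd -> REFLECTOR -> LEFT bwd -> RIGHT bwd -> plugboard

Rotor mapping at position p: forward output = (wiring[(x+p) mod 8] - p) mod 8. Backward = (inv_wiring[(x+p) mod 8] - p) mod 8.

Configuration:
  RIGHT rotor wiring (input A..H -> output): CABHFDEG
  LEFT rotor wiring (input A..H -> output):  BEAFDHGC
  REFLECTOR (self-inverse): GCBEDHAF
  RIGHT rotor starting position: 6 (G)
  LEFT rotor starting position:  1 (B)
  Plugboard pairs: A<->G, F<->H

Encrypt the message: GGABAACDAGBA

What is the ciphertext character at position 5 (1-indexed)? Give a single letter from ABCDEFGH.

Char 1 ('G'): step: R->7, L=1; G->plug->A->R->H->L->A->refl->G->L'->E->R'->G->plug->A
Char 2 ('G'): step: R->0, L->2 (L advanced); G->plug->A->R->C->L->B->refl->C->L'->H->R'->D->plug->D
Char 3 ('A'): step: R->1, L=2; A->plug->G->R->F->L->A->refl->G->L'->A->R'->B->plug->B
Char 4 ('B'): step: R->2, L=2; B->plug->B->R->F->L->A->refl->G->L'->A->R'->G->plug->A
Char 5 ('A'): step: R->3, L=2; A->plug->G->R->F->L->A->refl->G->L'->A->R'->C->plug->C

C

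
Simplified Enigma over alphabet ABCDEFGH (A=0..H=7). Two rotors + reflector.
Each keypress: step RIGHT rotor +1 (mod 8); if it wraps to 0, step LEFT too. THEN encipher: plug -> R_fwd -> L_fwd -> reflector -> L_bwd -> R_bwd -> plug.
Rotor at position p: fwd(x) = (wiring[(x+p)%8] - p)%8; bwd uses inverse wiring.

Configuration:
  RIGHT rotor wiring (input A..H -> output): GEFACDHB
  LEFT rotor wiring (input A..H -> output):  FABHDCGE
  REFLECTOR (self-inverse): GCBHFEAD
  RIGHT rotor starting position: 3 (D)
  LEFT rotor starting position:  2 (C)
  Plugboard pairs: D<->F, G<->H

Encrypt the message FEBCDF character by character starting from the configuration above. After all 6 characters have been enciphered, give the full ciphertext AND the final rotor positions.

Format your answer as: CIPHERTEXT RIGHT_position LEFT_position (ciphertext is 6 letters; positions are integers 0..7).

Char 1 ('F'): step: R->4, L=2; F->plug->D->R->F->L->C->refl->B->L'->C->R'->E->plug->E
Char 2 ('E'): step: R->5, L=2; E->plug->E->R->H->L->G->refl->A->L'->D->R'->G->plug->H
Char 3 ('B'): step: R->6, L=2; B->plug->B->R->D->L->A->refl->G->L'->H->R'->E->plug->E
Char 4 ('C'): step: R->7, L=2; C->plug->C->R->F->L->C->refl->B->L'->C->R'->A->plug->A
Char 5 ('D'): step: R->0, L->3 (L advanced); D->plug->F->R->D->L->D->refl->H->L'->C->R'->E->plug->E
Char 6 ('F'): step: R->1, L=3; F->plug->D->R->B->L->A->refl->G->L'->H->R'->C->plug->C
Final: ciphertext=EHEAEC, RIGHT=1, LEFT=3

Answer: EHEAEC 1 3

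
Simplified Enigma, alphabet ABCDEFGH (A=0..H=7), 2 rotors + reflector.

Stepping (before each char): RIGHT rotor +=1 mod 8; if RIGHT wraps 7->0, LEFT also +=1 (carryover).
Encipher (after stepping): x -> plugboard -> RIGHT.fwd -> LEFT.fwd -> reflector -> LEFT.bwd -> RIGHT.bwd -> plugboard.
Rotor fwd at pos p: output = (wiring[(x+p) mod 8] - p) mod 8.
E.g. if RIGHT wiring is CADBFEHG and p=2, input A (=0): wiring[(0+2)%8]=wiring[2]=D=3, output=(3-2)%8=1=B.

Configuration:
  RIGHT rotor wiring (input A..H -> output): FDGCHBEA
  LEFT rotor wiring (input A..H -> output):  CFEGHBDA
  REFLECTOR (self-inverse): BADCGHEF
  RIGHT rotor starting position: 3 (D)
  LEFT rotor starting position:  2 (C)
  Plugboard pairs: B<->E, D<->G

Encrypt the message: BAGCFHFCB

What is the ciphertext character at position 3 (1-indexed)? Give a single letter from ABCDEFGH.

Char 1 ('B'): step: R->4, L=2; B->plug->E->R->B->L->E->refl->G->L'->F->R'->B->plug->E
Char 2 ('A'): step: R->5, L=2; A->plug->A->R->E->L->B->refl->A->L'->G->R'->E->plug->B
Char 3 ('G'): step: R->6, L=2; G->plug->D->R->F->L->G->refl->E->L'->B->R'->G->plug->D

D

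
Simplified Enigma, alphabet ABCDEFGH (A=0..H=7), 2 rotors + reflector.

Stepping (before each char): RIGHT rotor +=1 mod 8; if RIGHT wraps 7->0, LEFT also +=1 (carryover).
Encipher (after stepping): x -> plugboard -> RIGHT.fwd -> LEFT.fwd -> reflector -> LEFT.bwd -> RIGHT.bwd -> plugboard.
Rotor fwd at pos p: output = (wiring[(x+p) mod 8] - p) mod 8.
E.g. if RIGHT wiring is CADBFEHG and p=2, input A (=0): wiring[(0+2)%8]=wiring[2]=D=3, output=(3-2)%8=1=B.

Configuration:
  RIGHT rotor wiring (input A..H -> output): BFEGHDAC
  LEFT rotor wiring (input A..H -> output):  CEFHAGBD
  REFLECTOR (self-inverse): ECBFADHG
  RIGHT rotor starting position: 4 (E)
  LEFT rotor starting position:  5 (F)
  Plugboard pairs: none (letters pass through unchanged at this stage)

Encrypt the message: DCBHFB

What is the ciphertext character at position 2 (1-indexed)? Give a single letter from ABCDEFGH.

Char 1 ('D'): step: R->5, L=5; D->plug->D->R->E->L->H->refl->G->L'->C->R'->H->plug->H
Char 2 ('C'): step: R->6, L=5; C->plug->C->R->D->L->F->refl->D->L'->H->R'->D->plug->D

D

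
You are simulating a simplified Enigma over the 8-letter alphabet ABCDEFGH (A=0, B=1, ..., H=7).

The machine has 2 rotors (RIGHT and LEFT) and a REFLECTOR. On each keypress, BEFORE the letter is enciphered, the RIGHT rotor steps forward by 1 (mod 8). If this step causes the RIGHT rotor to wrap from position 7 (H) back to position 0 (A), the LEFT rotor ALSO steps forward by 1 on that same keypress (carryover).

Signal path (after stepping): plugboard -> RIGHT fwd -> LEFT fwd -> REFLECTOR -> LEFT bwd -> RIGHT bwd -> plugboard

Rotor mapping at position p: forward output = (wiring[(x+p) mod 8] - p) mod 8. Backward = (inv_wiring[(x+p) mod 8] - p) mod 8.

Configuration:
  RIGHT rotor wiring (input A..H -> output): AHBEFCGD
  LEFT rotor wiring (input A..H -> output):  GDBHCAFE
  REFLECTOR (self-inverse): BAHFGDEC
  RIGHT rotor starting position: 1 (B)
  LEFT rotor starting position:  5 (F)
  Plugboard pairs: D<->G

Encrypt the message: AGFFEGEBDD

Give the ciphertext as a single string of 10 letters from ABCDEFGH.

Char 1 ('A'): step: R->2, L=5; A->plug->A->R->H->L->F->refl->D->L'->A->R'->D->plug->G
Char 2 ('G'): step: R->3, L=5; G->plug->D->R->D->L->B->refl->A->L'->B->R'->A->plug->A
Char 3 ('F'): step: R->4, L=5; F->plug->F->R->D->L->B->refl->A->L'->B->R'->A->plug->A
Char 4 ('F'): step: R->5, L=5; F->plug->F->R->E->L->G->refl->E->L'->F->R'->A->plug->A
Char 5 ('E'): step: R->6, L=5; E->plug->E->R->D->L->B->refl->A->L'->B->R'->D->plug->G
Char 6 ('G'): step: R->7, L=5; G->plug->D->R->C->L->H->refl->C->L'->G->R'->F->plug->F
Char 7 ('E'): step: R->0, L->6 (L advanced); E->plug->E->R->F->L->B->refl->A->L'->C->R'->F->plug->F
Char 8 ('B'): step: R->1, L=6; B->plug->B->R->A->L->H->refl->C->L'->H->R'->H->plug->H
Char 9 ('D'): step: R->2, L=6; D->plug->G->R->G->L->E->refl->G->L'->B->R'->F->plug->F
Char 10 ('D'): step: R->3, L=6; D->plug->G->R->E->L->D->refl->F->L'->D->R'->D->plug->G

Answer: GAAAGFFHFG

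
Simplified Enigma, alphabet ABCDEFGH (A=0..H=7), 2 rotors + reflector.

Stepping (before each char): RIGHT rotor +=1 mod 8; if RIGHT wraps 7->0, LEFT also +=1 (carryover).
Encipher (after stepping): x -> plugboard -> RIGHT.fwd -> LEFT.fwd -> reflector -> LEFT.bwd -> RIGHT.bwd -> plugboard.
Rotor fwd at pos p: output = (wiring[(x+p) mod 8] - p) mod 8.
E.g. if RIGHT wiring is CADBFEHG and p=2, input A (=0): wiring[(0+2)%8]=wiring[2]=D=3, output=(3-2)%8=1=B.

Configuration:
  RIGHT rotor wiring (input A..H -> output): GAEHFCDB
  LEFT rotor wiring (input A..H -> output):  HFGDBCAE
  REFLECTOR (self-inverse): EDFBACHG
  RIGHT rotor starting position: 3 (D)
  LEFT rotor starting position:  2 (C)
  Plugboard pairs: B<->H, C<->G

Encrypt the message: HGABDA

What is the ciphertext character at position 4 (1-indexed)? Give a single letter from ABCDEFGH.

Char 1 ('H'): step: R->4, L=2; H->plug->B->R->G->L->F->refl->C->L'->F->R'->D->plug->D
Char 2 ('G'): step: R->5, L=2; G->plug->C->R->E->L->G->refl->H->L'->C->R'->G->plug->C
Char 3 ('A'): step: R->6, L=2; A->plug->A->R->F->L->C->refl->F->L'->G->R'->E->plug->E
Char 4 ('B'): step: R->7, L=2; B->plug->H->R->E->L->G->refl->H->L'->C->R'->A->plug->A

A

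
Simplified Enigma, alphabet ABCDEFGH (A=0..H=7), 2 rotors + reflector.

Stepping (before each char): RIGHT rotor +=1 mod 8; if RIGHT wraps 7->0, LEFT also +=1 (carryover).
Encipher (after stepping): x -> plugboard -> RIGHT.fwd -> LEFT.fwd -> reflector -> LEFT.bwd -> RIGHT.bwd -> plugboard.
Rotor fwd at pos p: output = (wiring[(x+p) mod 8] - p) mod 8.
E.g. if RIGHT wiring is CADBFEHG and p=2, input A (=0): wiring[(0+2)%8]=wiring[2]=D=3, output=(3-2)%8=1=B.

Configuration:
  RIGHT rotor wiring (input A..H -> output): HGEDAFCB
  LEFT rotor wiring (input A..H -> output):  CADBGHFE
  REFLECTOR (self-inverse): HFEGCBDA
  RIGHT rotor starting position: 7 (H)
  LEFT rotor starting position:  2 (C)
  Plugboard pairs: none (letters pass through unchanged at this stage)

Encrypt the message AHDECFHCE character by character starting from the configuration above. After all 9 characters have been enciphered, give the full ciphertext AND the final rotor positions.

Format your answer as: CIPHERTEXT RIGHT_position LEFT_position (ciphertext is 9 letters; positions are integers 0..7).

Char 1 ('A'): step: R->0, L->3 (L advanced); A->plug->A->R->H->L->A->refl->H->L'->F->R'->F->plug->F
Char 2 ('H'): step: R->1, L=3; H->plug->H->R->G->L->F->refl->B->L'->E->R'->E->plug->E
Char 3 ('D'): step: R->2, L=3; D->plug->D->R->D->L->C->refl->E->L'->C->R'->A->plug->A
Char 4 ('E'): step: R->3, L=3; E->plug->E->R->G->L->F->refl->B->L'->E->R'->F->plug->F
Char 5 ('C'): step: R->4, L=3; C->plug->C->R->G->L->F->refl->B->L'->E->R'->A->plug->A
Char 6 ('F'): step: R->5, L=3; F->plug->F->R->H->L->A->refl->H->L'->F->R'->B->plug->B
Char 7 ('H'): step: R->6, L=3; H->plug->H->R->H->L->A->refl->H->L'->F->R'->F->plug->F
Char 8 ('C'): step: R->7, L=3; C->plug->C->R->H->L->A->refl->H->L'->F->R'->D->plug->D
Char 9 ('E'): step: R->0, L->4 (L advanced); E->plug->E->R->A->L->C->refl->E->L'->F->R'->F->plug->F
Final: ciphertext=FEAFABFDF, RIGHT=0, LEFT=4

Answer: FEAFABFDF 0 4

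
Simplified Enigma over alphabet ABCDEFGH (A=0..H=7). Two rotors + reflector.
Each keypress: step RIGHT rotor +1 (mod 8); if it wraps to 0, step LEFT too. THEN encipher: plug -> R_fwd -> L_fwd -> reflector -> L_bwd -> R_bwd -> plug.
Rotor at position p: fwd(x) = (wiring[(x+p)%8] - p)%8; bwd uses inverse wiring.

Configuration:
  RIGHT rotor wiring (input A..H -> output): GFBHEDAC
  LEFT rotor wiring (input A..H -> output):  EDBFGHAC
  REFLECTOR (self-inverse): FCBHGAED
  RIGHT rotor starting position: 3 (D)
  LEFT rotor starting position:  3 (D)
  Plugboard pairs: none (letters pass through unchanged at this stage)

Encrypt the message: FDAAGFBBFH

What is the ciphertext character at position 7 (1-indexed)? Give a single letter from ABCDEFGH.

Char 1 ('F'): step: R->4, L=3; F->plug->F->R->B->L->D->refl->H->L'->E->R'->C->plug->C
Char 2 ('D'): step: R->5, L=3; D->plug->D->R->B->L->D->refl->H->L'->E->R'->F->plug->F
Char 3 ('A'): step: R->6, L=3; A->plug->A->R->C->L->E->refl->G->L'->H->R'->D->plug->D
Char 4 ('A'): step: R->7, L=3; A->plug->A->R->D->L->F->refl->A->L'->G->R'->C->plug->C
Char 5 ('G'): step: R->0, L->4 (L advanced); G->plug->G->R->A->L->C->refl->B->L'->H->R'->D->plug->D
Char 6 ('F'): step: R->1, L=4; F->plug->F->R->H->L->B->refl->C->L'->A->R'->B->plug->B
Char 7 ('B'): step: R->2, L=4; B->plug->B->R->F->L->H->refl->D->L'->B->R'->D->plug->D

D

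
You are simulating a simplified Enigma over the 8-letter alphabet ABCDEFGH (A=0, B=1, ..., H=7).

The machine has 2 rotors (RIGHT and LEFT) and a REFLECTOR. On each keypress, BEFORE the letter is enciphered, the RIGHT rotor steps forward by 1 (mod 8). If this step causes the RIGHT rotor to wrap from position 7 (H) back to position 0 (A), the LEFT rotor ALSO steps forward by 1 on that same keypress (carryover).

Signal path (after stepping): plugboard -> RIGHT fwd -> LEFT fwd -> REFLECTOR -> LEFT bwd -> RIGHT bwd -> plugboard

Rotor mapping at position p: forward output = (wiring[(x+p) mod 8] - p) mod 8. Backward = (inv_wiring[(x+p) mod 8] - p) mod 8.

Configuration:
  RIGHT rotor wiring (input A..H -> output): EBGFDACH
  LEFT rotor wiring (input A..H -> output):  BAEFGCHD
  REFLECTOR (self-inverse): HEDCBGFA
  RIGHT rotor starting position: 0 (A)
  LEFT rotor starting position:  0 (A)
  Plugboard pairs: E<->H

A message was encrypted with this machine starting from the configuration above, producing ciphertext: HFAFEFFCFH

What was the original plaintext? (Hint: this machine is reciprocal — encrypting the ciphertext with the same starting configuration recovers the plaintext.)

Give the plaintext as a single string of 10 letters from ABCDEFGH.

Char 1 ('H'): step: R->1, L=0; H->plug->E->R->H->L->D->refl->C->L'->F->R'->B->plug->B
Char 2 ('F'): step: R->2, L=0; F->plug->F->R->F->L->C->refl->D->L'->H->R'->H->plug->E
Char 3 ('A'): step: R->3, L=0; A->plug->A->R->C->L->E->refl->B->L'->A->R'->B->plug->B
Char 4 ('F'): step: R->4, L=0; F->plug->F->R->F->L->C->refl->D->L'->H->R'->A->plug->A
Char 5 ('E'): step: R->5, L=0; E->plug->H->R->G->L->H->refl->A->L'->B->R'->F->plug->F
Char 6 ('F'): step: R->6, L=0; F->plug->F->R->H->L->D->refl->C->L'->F->R'->G->plug->G
Char 7 ('F'): step: R->7, L=0; F->plug->F->R->E->L->G->refl->F->L'->D->R'->H->plug->E
Char 8 ('C'): step: R->0, L->1 (L advanced); C->plug->C->R->G->L->C->refl->D->L'->B->R'->B->plug->B
Char 9 ('F'): step: R->1, L=1; F->plug->F->R->B->L->D->refl->C->L'->G->R'->G->plug->G
Char 10 ('H'): step: R->2, L=1; H->plug->E->R->A->L->H->refl->A->L'->H->R'->H->plug->E

Answer: BEBAFGEBGE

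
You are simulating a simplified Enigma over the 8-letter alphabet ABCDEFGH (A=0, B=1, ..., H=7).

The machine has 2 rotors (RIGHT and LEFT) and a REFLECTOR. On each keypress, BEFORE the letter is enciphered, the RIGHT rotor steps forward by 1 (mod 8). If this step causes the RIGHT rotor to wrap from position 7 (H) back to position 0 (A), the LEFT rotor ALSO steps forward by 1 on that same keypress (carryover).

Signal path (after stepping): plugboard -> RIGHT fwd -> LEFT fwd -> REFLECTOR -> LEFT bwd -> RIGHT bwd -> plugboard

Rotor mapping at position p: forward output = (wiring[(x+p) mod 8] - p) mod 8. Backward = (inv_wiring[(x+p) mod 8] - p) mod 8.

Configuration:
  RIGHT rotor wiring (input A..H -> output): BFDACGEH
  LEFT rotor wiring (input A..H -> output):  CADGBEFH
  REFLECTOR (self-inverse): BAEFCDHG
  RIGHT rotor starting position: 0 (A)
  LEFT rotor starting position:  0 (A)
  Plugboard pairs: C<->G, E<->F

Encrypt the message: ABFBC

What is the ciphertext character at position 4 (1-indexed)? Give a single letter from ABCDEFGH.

Char 1 ('A'): step: R->1, L=0; A->plug->A->R->E->L->B->refl->A->L'->B->R'->D->plug->D
Char 2 ('B'): step: R->2, L=0; B->plug->B->R->G->L->F->refl->D->L'->C->R'->E->plug->F
Char 3 ('F'): step: R->3, L=0; F->plug->E->R->E->L->B->refl->A->L'->B->R'->D->plug->D
Char 4 ('B'): step: R->4, L=0; B->plug->B->R->C->L->D->refl->F->L'->G->R'->A->plug->A

A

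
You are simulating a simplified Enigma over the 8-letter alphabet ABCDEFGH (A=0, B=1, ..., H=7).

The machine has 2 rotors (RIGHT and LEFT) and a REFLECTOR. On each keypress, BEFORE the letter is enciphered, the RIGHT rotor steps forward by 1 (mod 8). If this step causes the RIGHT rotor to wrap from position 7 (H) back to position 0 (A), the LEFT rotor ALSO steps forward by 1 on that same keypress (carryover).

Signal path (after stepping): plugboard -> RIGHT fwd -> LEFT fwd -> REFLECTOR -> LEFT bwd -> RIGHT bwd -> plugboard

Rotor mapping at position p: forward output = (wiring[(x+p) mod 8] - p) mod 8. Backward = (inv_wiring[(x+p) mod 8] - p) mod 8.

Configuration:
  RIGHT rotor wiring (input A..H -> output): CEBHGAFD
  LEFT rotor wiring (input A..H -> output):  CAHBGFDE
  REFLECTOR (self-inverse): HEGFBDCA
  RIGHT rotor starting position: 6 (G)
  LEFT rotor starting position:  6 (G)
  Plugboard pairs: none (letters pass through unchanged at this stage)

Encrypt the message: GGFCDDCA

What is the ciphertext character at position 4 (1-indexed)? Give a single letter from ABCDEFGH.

Char 1 ('G'): step: R->7, L=6; G->plug->G->R->B->L->G->refl->C->L'->D->R'->B->plug->B
Char 2 ('G'): step: R->0, L->7 (L advanced); G->plug->G->R->F->L->H->refl->A->L'->D->R'->H->plug->H
Char 3 ('F'): step: R->1, L=7; F->plug->F->R->E->L->C->refl->G->L'->G->R'->C->plug->C
Char 4 ('C'): step: R->2, L=7; C->plug->C->R->E->L->C->refl->G->L'->G->R'->D->plug->D

D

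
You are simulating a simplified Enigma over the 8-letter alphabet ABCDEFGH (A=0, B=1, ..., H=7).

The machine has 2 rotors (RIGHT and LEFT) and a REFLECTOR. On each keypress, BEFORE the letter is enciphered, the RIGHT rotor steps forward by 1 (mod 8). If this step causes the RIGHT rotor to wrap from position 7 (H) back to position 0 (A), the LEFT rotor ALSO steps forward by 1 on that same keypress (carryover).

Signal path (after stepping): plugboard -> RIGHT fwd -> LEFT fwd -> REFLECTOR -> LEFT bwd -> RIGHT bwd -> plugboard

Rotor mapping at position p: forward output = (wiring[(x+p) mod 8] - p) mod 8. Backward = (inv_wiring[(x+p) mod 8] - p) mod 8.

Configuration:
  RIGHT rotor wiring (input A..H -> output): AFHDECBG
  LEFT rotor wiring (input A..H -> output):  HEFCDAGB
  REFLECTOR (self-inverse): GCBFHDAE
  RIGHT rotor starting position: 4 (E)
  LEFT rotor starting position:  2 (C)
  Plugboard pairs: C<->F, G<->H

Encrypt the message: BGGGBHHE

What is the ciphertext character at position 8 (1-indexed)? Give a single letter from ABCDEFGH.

Char 1 ('B'): step: R->5, L=2; B->plug->B->R->E->L->E->refl->H->L'->F->R'->A->plug->A
Char 2 ('G'): step: R->6, L=2; G->plug->H->R->E->L->E->refl->H->L'->F->R'->F->plug->C
Char 3 ('G'): step: R->7, L=2; G->plug->H->R->C->L->B->refl->C->L'->H->R'->A->plug->A
Char 4 ('G'): step: R->0, L->3 (L advanced); G->plug->H->R->G->L->B->refl->C->L'->H->R'->C->plug->F
Char 5 ('B'): step: R->1, L=3; B->plug->B->R->G->L->B->refl->C->L'->H->R'->H->plug->G
Char 6 ('H'): step: R->2, L=3; H->plug->G->R->G->L->B->refl->C->L'->H->R'->E->plug->E
Char 7 ('H'): step: R->3, L=3; H->plug->G->R->C->L->F->refl->D->L'->D->R'->E->plug->E
Char 8 ('E'): step: R->4, L=3; E->plug->E->R->E->L->G->refl->A->L'->B->R'->F->plug->C

C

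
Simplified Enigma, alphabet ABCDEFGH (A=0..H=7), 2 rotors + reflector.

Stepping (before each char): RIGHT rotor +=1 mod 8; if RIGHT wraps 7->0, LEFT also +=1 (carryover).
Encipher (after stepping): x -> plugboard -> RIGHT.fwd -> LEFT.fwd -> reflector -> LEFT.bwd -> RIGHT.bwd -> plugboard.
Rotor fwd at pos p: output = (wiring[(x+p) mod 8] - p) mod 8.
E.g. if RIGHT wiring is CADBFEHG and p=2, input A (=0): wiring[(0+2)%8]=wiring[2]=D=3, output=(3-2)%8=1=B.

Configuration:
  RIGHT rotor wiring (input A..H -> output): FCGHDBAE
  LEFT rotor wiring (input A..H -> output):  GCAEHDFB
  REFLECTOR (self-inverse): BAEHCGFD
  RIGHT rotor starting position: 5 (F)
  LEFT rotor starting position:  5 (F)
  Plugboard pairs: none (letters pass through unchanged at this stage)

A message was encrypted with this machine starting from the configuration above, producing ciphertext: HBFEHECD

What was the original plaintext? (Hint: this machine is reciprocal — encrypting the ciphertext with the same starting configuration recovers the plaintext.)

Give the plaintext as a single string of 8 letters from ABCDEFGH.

Answer: FAGACBHF

Derivation:
Char 1 ('H'): step: R->6, L=5; H->plug->H->R->D->L->B->refl->A->L'->B->R'->F->plug->F
Char 2 ('B'): step: R->7, L=5; B->plug->B->R->G->L->H->refl->D->L'->F->R'->A->plug->A
Char 3 ('F'): step: R->0, L->6 (L advanced); F->plug->F->R->B->L->D->refl->H->L'->A->R'->G->plug->G
Char 4 ('E'): step: R->1, L=6; E->plug->E->R->A->L->H->refl->D->L'->B->R'->A->plug->A
Char 5 ('H'): step: R->2, L=6; H->plug->H->R->A->L->H->refl->D->L'->B->R'->C->plug->C
Char 6 ('E'): step: R->3, L=6; E->plug->E->R->B->L->D->refl->H->L'->A->R'->B->plug->B
Char 7 ('C'): step: R->4, L=6; C->plug->C->R->E->L->C->refl->E->L'->D->R'->H->plug->H
Char 8 ('D'): step: R->5, L=6; D->plug->D->R->A->L->H->refl->D->L'->B->R'->F->plug->F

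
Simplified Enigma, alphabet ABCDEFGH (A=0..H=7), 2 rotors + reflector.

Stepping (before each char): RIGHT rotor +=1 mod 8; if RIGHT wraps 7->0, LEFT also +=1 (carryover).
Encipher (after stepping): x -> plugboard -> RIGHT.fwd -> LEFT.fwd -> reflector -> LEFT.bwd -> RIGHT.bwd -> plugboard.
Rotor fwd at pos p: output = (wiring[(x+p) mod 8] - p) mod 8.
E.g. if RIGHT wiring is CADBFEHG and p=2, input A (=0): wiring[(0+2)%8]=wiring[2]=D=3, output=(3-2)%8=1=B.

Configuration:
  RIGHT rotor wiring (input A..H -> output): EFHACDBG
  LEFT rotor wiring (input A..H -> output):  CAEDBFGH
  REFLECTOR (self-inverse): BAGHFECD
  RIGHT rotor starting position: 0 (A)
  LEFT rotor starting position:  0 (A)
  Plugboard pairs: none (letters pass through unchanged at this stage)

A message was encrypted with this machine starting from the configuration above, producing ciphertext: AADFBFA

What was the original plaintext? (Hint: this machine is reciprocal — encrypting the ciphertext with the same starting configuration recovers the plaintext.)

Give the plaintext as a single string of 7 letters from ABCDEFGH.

Answer: DGCHCHF

Derivation:
Char 1 ('A'): step: R->1, L=0; A->plug->A->R->E->L->B->refl->A->L'->B->R'->D->plug->D
Char 2 ('A'): step: R->2, L=0; A->plug->A->R->F->L->F->refl->E->L'->C->R'->G->plug->G
Char 3 ('D'): step: R->3, L=0; D->plug->D->R->G->L->G->refl->C->L'->A->R'->C->plug->C
Char 4 ('F'): step: R->4, L=0; F->plug->F->R->B->L->A->refl->B->L'->E->R'->H->plug->H
Char 5 ('B'): step: R->5, L=0; B->plug->B->R->E->L->B->refl->A->L'->B->R'->C->plug->C
Char 6 ('F'): step: R->6, L=0; F->plug->F->R->C->L->E->refl->F->L'->F->R'->H->plug->H
Char 7 ('A'): step: R->7, L=0; A->plug->A->R->H->L->H->refl->D->L'->D->R'->F->plug->F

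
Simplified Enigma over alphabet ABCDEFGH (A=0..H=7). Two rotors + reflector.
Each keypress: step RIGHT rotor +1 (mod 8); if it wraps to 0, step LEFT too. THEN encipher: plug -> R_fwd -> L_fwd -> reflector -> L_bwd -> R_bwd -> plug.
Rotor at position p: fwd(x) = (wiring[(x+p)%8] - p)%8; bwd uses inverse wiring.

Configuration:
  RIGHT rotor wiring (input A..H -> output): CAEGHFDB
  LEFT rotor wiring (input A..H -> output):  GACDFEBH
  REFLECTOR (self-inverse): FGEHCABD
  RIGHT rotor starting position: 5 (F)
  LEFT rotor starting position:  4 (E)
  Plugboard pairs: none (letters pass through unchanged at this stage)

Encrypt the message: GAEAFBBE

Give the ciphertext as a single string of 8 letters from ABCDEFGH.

Char 1 ('G'): step: R->6, L=4; G->plug->G->R->B->L->A->refl->F->L'->C->R'->D->plug->D
Char 2 ('A'): step: R->7, L=4; A->plug->A->R->C->L->F->refl->A->L'->B->R'->C->plug->C
Char 3 ('E'): step: R->0, L->5 (L advanced); E->plug->E->R->H->L->A->refl->F->L'->F->R'->F->plug->F
Char 4 ('A'): step: R->1, L=5; A->plug->A->R->H->L->A->refl->F->L'->F->R'->C->plug->C
Char 5 ('F'): step: R->2, L=5; F->plug->F->R->H->L->A->refl->F->L'->F->R'->C->plug->C
Char 6 ('B'): step: R->3, L=5; B->plug->B->R->E->L->D->refl->H->L'->A->R'->D->plug->D
Char 7 ('B'): step: R->4, L=5; B->plug->B->R->B->L->E->refl->C->L'->C->R'->H->plug->H
Char 8 ('E'): step: R->5, L=5; E->plug->E->R->D->L->B->refl->G->L'->G->R'->B->plug->B

Answer: DCFCCDHB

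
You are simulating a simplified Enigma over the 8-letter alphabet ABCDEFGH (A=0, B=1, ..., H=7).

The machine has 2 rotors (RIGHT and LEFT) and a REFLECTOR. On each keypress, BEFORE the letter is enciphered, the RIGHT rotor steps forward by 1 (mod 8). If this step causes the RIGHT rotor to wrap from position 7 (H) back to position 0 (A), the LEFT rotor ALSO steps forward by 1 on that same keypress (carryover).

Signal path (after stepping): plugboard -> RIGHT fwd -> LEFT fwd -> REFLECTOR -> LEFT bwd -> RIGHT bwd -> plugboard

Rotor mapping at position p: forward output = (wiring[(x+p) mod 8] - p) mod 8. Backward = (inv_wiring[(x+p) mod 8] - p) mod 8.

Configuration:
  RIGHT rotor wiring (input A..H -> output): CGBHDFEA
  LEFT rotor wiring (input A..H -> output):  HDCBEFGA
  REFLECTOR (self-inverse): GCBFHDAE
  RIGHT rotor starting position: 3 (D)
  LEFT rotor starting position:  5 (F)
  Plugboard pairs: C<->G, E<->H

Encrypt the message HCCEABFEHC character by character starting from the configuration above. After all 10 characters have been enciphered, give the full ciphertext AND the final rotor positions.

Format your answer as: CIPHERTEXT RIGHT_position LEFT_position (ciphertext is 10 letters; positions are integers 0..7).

Char 1 ('H'): step: R->4, L=5; H->plug->E->R->G->L->E->refl->H->L'->H->R'->A->plug->A
Char 2 ('C'): step: R->5, L=5; C->plug->G->R->C->L->D->refl->F->L'->F->R'->D->plug->D
Char 3 ('C'): step: R->6, L=5; C->plug->G->R->F->L->F->refl->D->L'->C->R'->B->plug->B
Char 4 ('E'): step: R->7, L=5; E->plug->H->R->F->L->F->refl->D->L'->C->R'->D->plug->D
Char 5 ('A'): step: R->0, L->6 (L advanced); A->plug->A->R->C->L->B->refl->C->L'->B->R'->C->plug->G
Char 6 ('B'): step: R->1, L=6; B->plug->B->R->A->L->A->refl->G->L'->G->R'->C->plug->G
Char 7 ('F'): step: R->2, L=6; F->plug->F->R->G->L->G->refl->A->L'->A->R'->G->plug->C
Char 8 ('E'): step: R->3, L=6; E->plug->H->R->G->L->G->refl->A->L'->A->R'->B->plug->B
Char 9 ('H'): step: R->4, L=6; H->plug->E->R->G->L->G->refl->A->L'->A->R'->C->plug->G
Char 10 ('C'): step: R->5, L=6; C->plug->G->R->C->L->B->refl->C->L'->B->R'->E->plug->H
Final: ciphertext=ADBDGGCBGH, RIGHT=5, LEFT=6

Answer: ADBDGGCBGH 5 6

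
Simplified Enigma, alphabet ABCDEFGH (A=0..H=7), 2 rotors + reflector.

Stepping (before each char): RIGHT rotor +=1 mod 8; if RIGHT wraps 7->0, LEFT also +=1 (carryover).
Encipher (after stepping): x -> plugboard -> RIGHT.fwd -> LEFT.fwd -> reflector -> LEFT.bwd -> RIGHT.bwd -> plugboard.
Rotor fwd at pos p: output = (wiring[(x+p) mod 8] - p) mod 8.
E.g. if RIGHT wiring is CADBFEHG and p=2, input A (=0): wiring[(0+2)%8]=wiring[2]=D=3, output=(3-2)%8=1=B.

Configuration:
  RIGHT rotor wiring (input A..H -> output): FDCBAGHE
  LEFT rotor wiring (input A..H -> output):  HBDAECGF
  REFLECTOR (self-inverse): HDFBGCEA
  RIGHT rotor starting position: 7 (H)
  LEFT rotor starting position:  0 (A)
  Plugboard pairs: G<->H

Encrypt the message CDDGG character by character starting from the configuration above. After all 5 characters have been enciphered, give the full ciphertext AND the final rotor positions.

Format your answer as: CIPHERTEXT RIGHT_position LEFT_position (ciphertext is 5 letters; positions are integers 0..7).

Char 1 ('C'): step: R->0, L->1 (L advanced); C->plug->C->R->C->L->H->refl->A->L'->A->R'->E->plug->E
Char 2 ('D'): step: R->1, L=1; D->plug->D->R->H->L->G->refl->E->L'->G->R'->F->plug->F
Char 3 ('D'): step: R->2, L=1; D->plug->D->R->E->L->B->refl->D->L'->D->R'->G->plug->H
Char 4 ('G'): step: R->3, L=1; G->plug->H->R->H->L->G->refl->E->L'->G->R'->A->plug->A
Char 5 ('G'): step: R->4, L=1; G->plug->H->R->F->L->F->refl->C->L'->B->R'->E->plug->E
Final: ciphertext=EFHAE, RIGHT=4, LEFT=1

Answer: EFHAE 4 1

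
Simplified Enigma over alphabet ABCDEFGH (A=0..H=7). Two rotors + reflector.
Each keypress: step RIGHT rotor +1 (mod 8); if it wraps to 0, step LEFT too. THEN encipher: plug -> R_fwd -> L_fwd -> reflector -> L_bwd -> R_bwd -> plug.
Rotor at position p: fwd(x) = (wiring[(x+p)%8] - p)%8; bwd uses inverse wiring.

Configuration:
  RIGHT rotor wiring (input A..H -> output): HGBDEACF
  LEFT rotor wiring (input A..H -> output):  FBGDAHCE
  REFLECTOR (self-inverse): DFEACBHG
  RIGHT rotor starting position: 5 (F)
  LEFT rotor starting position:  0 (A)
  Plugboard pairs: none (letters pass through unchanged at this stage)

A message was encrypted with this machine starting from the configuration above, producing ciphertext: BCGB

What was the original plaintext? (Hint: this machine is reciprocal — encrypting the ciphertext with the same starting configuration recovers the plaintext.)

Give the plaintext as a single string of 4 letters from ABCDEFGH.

Char 1 ('B'): step: R->6, L=0; B->plug->B->R->H->L->E->refl->C->L'->G->R'->G->plug->G
Char 2 ('C'): step: R->7, L=0; C->plug->C->R->H->L->E->refl->C->L'->G->R'->A->plug->A
Char 3 ('G'): step: R->0, L->1 (L advanced); G->plug->G->R->C->L->C->refl->E->L'->H->R'->A->plug->A
Char 4 ('B'): step: R->1, L=1; B->plug->B->R->A->L->A->refl->D->L'->G->R'->H->plug->H

Answer: GAAH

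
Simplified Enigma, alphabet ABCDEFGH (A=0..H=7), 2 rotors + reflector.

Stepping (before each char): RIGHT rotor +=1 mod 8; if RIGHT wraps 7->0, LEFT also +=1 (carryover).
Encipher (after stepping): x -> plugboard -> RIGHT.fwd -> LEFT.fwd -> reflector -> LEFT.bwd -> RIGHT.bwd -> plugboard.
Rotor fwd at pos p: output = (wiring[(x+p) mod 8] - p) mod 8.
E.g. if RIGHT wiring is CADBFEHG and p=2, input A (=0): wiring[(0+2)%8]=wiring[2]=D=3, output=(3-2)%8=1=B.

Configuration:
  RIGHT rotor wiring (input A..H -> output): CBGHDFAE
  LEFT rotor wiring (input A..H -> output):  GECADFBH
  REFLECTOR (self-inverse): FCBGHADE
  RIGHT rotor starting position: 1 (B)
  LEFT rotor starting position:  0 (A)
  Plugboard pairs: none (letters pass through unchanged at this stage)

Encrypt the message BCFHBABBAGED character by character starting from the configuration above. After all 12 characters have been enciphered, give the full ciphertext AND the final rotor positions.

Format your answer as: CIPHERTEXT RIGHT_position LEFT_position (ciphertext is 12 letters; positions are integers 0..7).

Answer: DGHGABEFFBDC 5 1

Derivation:
Char 1 ('B'): step: R->2, L=0; B->plug->B->R->F->L->F->refl->A->L'->D->R'->D->plug->D
Char 2 ('C'): step: R->3, L=0; C->plug->C->R->C->L->C->refl->B->L'->G->R'->G->plug->G
Char 3 ('F'): step: R->4, L=0; F->plug->F->R->F->L->F->refl->A->L'->D->R'->H->plug->H
Char 4 ('H'): step: R->5, L=0; H->plug->H->R->G->L->B->refl->C->L'->C->R'->G->plug->G
Char 5 ('B'): step: R->6, L=0; B->plug->B->R->G->L->B->refl->C->L'->C->R'->A->plug->A
Char 6 ('A'): step: R->7, L=0; A->plug->A->R->F->L->F->refl->A->L'->D->R'->B->plug->B
Char 7 ('B'): step: R->0, L->1 (L advanced); B->plug->B->R->B->L->B->refl->C->L'->D->R'->E->plug->E
Char 8 ('B'): step: R->1, L=1; B->plug->B->R->F->L->A->refl->F->L'->H->R'->F->plug->F
Char 9 ('A'): step: R->2, L=1; A->plug->A->R->E->L->E->refl->H->L'->C->R'->F->plug->F
Char 10 ('G'): step: R->3, L=1; G->plug->G->R->G->L->G->refl->D->L'->A->R'->B->plug->B
Char 11 ('E'): step: R->4, L=1; E->plug->E->R->G->L->G->refl->D->L'->A->R'->D->plug->D
Char 12 ('D'): step: R->5, L=1; D->plug->D->R->F->L->A->refl->F->L'->H->R'->C->plug->C
Final: ciphertext=DGHGABEFFBDC, RIGHT=5, LEFT=1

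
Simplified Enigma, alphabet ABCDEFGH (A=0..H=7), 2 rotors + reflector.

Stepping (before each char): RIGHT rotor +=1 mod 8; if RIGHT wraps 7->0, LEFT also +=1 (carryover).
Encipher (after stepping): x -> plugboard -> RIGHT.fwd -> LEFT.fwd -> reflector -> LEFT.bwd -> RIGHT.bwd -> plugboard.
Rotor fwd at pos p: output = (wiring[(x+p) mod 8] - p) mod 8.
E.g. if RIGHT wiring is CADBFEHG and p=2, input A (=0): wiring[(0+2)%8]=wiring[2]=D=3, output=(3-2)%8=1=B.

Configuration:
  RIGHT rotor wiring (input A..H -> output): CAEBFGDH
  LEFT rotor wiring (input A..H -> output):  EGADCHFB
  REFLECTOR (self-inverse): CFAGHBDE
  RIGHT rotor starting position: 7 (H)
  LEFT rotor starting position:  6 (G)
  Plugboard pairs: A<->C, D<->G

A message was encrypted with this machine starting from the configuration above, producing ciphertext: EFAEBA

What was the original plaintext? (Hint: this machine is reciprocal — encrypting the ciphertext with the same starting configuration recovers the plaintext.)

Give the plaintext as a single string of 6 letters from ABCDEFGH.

Answer: HGEBFD

Derivation:
Char 1 ('E'): step: R->0, L->7 (L advanced); E->plug->E->R->F->L->D->refl->G->L'->H->R'->H->plug->H
Char 2 ('F'): step: R->1, L=7; F->plug->F->R->C->L->H->refl->E->L'->E->R'->D->plug->G
Char 3 ('A'): step: R->2, L=7; A->plug->C->R->D->L->B->refl->F->L'->B->R'->E->plug->E
Char 4 ('E'): step: R->3, L=7; E->plug->E->R->E->L->E->refl->H->L'->C->R'->B->plug->B
Char 5 ('B'): step: R->4, L=7; B->plug->B->R->C->L->H->refl->E->L'->E->R'->F->plug->F
Char 6 ('A'): step: R->5, L=7; A->plug->C->R->C->L->H->refl->E->L'->E->R'->G->plug->D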